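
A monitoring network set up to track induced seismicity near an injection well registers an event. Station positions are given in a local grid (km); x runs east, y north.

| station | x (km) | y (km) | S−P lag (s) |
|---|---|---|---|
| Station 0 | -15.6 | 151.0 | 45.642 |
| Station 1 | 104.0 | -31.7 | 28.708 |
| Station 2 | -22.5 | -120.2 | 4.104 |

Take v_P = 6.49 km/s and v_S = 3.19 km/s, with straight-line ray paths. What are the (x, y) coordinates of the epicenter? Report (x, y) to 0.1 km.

x ≈ -44.3 km, y ≈ -133.9 km

Distance from S−P lag: d = Δt · v_P v_S / (v_P − v_S) = Δt · (6.49·3.19)/(6.49−3.19) ≈ 6.2737·Δt.
So d_Station 0 = 286.34, d_Station 1 = 180.10, d_Station 2 = 25.75 km.
Circle about each station: (x + 15.6)² + (y − 151.0)² = 286.34²; (x − 104.0)² + (y + 31.7)² = 180.10²; (x + 22.5)² + (y + 120.2)² = 25.75².
Subtracting pairs of circle equations eliminates x²+y² and gives linear equations (the radical axes):
239.2 x − 365.4 y = 38331.12
-13.8 x − 542.4 y = 73237.46
Solving the 2×2 system: x ≈ -44.3, y ≈ -133.9 km.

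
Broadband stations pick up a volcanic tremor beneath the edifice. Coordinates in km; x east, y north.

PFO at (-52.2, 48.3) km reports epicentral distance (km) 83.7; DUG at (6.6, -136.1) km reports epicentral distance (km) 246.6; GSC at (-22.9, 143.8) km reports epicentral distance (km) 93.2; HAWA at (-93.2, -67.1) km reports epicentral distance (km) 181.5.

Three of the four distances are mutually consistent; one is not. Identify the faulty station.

DUG

Solve using three stations at a time. Using PFO, GSC, HAWA (subtract circle equations pairwise → linear system) gives (x, y) ≈ (29.2, 66.8).
Distances from that point to each station vs reported:
  PFO: calculated 83.5 vs reported 83.7 → residual 0.2 km
  DUG: calculated 204.1 vs reported 246.6 → residual 42.5 km
  GSC: calculated 93.0 vs reported 93.2 → residual 0.2 km
  HAWA: calculated 181.4 vs reported 181.5 → residual 0.1 km
PFO, GSC, HAWA are mutually consistent (residuals ≈ 0); DUG is off by 42.5 km.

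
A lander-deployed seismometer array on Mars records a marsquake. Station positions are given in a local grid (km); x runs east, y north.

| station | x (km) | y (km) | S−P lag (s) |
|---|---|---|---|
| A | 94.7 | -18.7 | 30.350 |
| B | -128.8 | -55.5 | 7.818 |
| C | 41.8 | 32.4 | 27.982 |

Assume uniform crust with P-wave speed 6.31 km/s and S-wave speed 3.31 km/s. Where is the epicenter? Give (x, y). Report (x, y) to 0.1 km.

Distance from S−P lag: d = Δt · v_P v_S / (v_P − v_S) = Δt · (6.31·3.31)/(6.31−3.31) ≈ 6.9620·Δt.
So d_A = 211.30, d_B = 54.43, d_C = 194.81 km.
Circle about each station: (x − 94.7)² + (y + 18.7)² = 211.30²; (x + 128.8)² + (y + 55.5)² = 54.43²; (x − 41.8)² + (y − 32.4)² = 194.81².
Subtracting the A equation from the B and C equations removes the quadratic terms:
-447.0 x − 73.6 y = 52036.98
-105.8 x + 102.2 y = 175.97
Solving the 2×2 system: x ≈ -99.7, y ≈ -101.5 km.

x ≈ -99.7 km, y ≈ -101.5 km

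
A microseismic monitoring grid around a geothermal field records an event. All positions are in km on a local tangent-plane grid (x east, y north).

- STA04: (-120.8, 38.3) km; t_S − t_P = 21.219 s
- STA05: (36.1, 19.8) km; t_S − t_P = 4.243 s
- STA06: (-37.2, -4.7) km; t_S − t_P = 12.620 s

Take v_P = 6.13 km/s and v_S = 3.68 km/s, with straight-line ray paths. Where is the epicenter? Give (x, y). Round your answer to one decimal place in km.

x ≈ 74.3 km, y ≈ 28.0 km

Distance from S−P lag: d = Δt · v_P v_S / (v_P − v_S) = Δt · (6.13·3.68)/(6.13−3.68) ≈ 9.2075·Δt.
So d_STA04 = 195.37, d_STA05 = 39.07, d_STA06 = 116.20 km.
Circle about each station: (x + 120.8)² + (y − 38.3)² = 195.37²; (x − 36.1)² + (y − 19.8)² = 39.07²; (x + 37.2)² + (y + 4.7)² = 116.20².
Subtracting pairs of circle equations eliminates x²+y² and gives linear equations (the radical axes):
313.8 x − 37.0 y = 22278.69
167.2 x − 86.0 y = 10013.40
Solving the 2×2 system: x ≈ 74.3, y ≈ 28.0 km.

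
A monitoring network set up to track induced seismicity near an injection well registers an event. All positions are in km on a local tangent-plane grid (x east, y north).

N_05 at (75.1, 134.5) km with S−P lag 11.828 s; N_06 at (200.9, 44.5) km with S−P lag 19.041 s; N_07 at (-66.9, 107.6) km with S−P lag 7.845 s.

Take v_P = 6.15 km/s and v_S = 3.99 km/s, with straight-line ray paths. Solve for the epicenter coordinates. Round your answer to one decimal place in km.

Distance from S−P lag: d = Δt · v_P v_S / (v_P − v_S) = Δt · (6.15·3.99)/(6.15−3.99) ≈ 11.3604·Δt.
So d_N_05 = 134.37, d_N_06 = 216.31, d_N_07 = 89.12 km.
Circle about each station: (x − 75.1)² + (y − 134.5)² = 134.37²; (x − 200.9)² + (y − 44.5)² = 216.31²; (x + 66.9)² + (y − 107.6)² = 89.12².
Subtracting the N_05 equation from the N_06 and N_07 equations removes the quadratic terms:
251.6 x − 180.0 y = -10123.92
-284.0 x − 53.8 y = 2436.03
Solving the 2×2 system: x ≈ -15.2, y ≈ 35.0 km.

-15.2 km east, 35.0 km north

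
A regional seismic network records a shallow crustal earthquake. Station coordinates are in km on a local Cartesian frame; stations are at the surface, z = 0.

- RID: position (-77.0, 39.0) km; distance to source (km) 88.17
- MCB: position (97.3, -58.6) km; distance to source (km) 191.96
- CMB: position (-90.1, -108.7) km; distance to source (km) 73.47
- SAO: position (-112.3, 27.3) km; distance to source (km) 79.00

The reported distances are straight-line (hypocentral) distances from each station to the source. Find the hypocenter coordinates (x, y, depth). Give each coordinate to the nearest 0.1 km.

Each station gives a sphere (x−x_i)² + (y−y_i)² + z² = d_i² (stations at z=0).
Subtracting the RID sphere from MCB and CMB: z² cancels, leaving linear equations in x and y:
348.6 x − 195.2 y = -23623.44
-26.2 x − 295.4 y = 14859.81
Solving: x ≈ -91.395, y ≈ -42.198 km (keep extra digits for the depth step; rounded: -91.4, -42.2).
Then from the RID sphere: z² = 88.17² − (x + 77.0)² − (y − 39.0)² with x = -91.395, y = -42.198, so z ≈ 31.203 ≈ 31.2 km.
Check against SAO (with the unrounded solution): distance 79.00 ≈ 79.00 km. ✓

(-91.4, -42.2, 31.2)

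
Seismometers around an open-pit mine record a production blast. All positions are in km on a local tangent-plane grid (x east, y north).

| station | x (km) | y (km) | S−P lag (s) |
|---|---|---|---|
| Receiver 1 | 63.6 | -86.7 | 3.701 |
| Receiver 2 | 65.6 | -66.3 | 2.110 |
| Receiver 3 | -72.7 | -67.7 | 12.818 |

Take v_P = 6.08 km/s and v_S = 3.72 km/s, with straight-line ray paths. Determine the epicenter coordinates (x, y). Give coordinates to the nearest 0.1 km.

49.4 km east, -54.2 km north

Distance from S−P lag: d = Δt · v_P v_S / (v_P − v_S) = Δt · (6.08·3.72)/(6.08−3.72) ≈ 9.5837·Δt.
So d_Receiver 1 = 35.47, d_Receiver 2 = 20.22, d_Receiver 3 = 122.84 km.
Circle about each station: (x − 63.6)² + (y + 86.7)² = 35.47²; (x − 65.6)² + (y + 66.3)² = 20.22²; (x + 72.7)² + (y + 67.7)² = 122.84².
Subtracting the Receiver 1 equation from the Receiver 2 and Receiver 3 equations removes the quadratic terms:
4.0 x + 40.8 y = -2013.53
-272.6 x + 38.0 y = -15524.81
Solving the 2×2 system: x ≈ 49.4, y ≈ -54.2 km.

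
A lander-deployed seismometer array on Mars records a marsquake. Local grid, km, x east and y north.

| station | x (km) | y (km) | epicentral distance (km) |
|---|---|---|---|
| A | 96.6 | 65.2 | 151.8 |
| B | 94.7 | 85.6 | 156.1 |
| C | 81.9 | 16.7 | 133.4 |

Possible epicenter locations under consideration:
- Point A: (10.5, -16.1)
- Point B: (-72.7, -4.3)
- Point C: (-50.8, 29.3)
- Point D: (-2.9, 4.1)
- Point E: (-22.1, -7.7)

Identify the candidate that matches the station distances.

Point C

For each candidate, compare |candidate − station| to the reported distance:
Point A: residuals A 33.4, B 24.1, C 54.8 → max 54.8 km
Point B: residuals A 31.2, B 33.9, C 22.6 → max 33.9 km
Point C: residuals A 0.1, B 0.1, C 0.1 → max 0.1 km
Point D: residuals A 35.0, B 28.9, C 47.7 → max 47.7 km
Point E: residuals A 12.5, B 6.6, C 26.6 → max 26.6 km
Only Point C has all residuals ≈ 0.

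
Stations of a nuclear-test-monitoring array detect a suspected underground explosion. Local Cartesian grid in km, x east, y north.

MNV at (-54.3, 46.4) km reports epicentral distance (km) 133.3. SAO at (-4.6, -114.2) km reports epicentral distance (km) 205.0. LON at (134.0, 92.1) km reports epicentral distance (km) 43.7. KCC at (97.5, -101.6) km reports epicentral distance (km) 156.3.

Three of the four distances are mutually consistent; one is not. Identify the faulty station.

MNV

Solve using three stations at a time. Using SAO, LON, KCC (subtract circle equations pairwise → linear system) gives (x, y) ≈ (112.6, 54.0).
Distances from that point to each station vs reported:
  MNV: calculated 167.1 vs reported 133.3 → residual 33.8 km
  SAO: calculated 205.0 vs reported 205.0 → residual 0.0 km
  LON: calculated 43.7 vs reported 43.7 → residual 0.0 km
  KCC: calculated 156.3 vs reported 156.3 → residual 0.0 km
SAO, LON, KCC are mutually consistent (residuals ≈ 0); MNV is off by 33.8 km.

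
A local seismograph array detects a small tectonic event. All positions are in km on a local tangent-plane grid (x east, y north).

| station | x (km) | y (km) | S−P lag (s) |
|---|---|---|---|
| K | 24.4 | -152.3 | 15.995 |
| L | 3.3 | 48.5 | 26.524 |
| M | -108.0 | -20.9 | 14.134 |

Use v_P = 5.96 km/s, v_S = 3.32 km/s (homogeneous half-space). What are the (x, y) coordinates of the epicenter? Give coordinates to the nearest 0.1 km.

x ≈ -92.5 km, y ≈ -125.7 km

Distance from S−P lag: d = Δt · v_P v_S / (v_P − v_S) = Δt · (5.96·3.32)/(5.96−3.32) ≈ 7.4952·Δt.
So d_K = 119.88, d_L = 198.80, d_M = 105.94 km.
Circle about each station: (x − 24.4)² + (y + 152.3)² = 119.88²; (x − 3.3)² + (y − 48.5)² = 198.80²; (x + 108.0)² + (y + 20.9)² = 105.94².
Subtracting the K equation from the L and M equations removes the quadratic terms:
-42.2 x + 401.6 y = -46577.74
-264.8 x + 262.8 y = -8541.91
Solving the 2×2 system: x ≈ -92.5, y ≈ -125.7 km.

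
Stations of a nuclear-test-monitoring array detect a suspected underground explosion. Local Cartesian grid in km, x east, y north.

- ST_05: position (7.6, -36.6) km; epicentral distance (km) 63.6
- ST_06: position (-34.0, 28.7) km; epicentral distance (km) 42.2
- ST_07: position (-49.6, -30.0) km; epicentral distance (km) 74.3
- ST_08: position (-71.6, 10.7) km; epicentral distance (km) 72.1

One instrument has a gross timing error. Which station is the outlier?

Solve using three stations at a time. Using ST_05, ST_07, ST_08 (subtract circle equations pairwise → linear system) gives (x, y) ≈ (-1.2, 26.4).
Distances from that point to each station vs reported:
  ST_05: calculated 63.6 vs reported 63.6 → residual 0.0 km
  ST_06: calculated 32.9 vs reported 42.2 → residual 9.3 km
  ST_07: calculated 74.3 vs reported 74.3 → residual 0.0 km
  ST_08: calculated 72.1 vs reported 72.1 → residual 0.0 km
ST_05, ST_07, ST_08 are mutually consistent (residuals ≈ 0); ST_06 is off by 9.3 km.

ST_06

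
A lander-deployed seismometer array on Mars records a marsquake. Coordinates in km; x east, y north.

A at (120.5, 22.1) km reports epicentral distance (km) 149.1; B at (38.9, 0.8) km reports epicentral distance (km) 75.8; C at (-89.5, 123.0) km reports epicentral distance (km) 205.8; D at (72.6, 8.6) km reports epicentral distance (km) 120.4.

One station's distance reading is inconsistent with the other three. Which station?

D

Solve using three stations at a time. Using A, B, C (subtract circle equations pairwise → linear system) gives (x, y) ≈ (-1.8, -63.2).
Distances from that point to each station vs reported:
  A: calculated 149.1 vs reported 149.1 → residual 0.0 km
  B: calculated 75.9 vs reported 75.8 → residual 0.1 km
  C: calculated 205.8 vs reported 205.8 → residual 0.0 km
  D: calculated 103.4 vs reported 120.4 → residual 17.0 km
A, B, C are mutually consistent (residuals ≈ 0); D is off by 17.0 km.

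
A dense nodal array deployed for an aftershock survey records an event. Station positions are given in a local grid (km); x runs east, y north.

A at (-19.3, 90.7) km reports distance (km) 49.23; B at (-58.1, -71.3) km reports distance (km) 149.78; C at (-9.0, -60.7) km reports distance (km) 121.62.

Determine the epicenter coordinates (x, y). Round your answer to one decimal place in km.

(17.5, 58.0)

Circle about each station: (x + 19.3)² + (y − 90.7)² = 49.23²; (x + 58.1)² + (y + 71.3)² = 149.78²; (x + 9.0)² + (y + 60.7)² = 121.62².
Subtracting the A equation from the B and C equations removes the quadratic terms:
-77.6 x − 324.0 y = -20150.14
20.6 x − 302.8 y = -17201.32
Solving the 2×2 system: x ≈ 17.5, y ≈ 58.0 km.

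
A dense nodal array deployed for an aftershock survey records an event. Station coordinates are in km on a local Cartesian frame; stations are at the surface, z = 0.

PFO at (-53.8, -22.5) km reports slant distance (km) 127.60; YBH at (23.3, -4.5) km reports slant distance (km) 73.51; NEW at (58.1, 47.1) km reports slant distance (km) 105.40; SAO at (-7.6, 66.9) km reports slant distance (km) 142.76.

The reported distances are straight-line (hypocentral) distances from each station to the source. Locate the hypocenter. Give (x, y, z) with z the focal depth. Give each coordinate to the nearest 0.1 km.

Each station gives a sphere (x−x_i)² + (y−y_i)² + z² = d_i² (stations at z=0).
Subtracting the PFO sphere from YBH and NEW: z² cancels, leaving linear equations in x and y:
154.2 x + 36.0 y = 8040.49
223.8 x + 139.2 y = 7365.93
Solving: x ≈ 63.699, y ≈ -49.496 km (keep extra digits for the depth step; rounded: 63.7, -49.5).
Then from the PFO sphere: z² = 127.60² − (x + 53.8)² − (y + 22.5)² with x = 63.699, y = -49.496, so z ≈ 41.797 ≈ 41.8 km.

(63.7, -49.5, 41.8)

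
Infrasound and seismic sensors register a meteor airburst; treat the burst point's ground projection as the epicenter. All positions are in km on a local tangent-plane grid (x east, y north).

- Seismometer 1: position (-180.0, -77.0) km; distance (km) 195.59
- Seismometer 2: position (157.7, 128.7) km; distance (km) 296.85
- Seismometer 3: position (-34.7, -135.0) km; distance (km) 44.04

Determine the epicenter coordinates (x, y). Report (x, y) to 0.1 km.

Circle about each station: (x + 180.0)² + (y + 77.0)² = 195.59²; (x − 157.7)² + (y − 128.7)² = 296.85²; (x + 34.7)² + (y + 135.0)² = 44.04².
Subtracting pairs of circle equations eliminates x²+y² and gives linear equations (the radical axes):
675.4 x + 411.4 y = -46760.49
290.6 x − 116.0 y = 17416.02
Solving the 2×2 system: x ≈ 8.8, y ≈ -128.1 km.
Check against Seismometer 1 (with the unrounded x, y): √((x + 180.0)²+(y + 77.0)²) = 195.59 ≈ 195.59 km. ✓

(8.8, -128.1)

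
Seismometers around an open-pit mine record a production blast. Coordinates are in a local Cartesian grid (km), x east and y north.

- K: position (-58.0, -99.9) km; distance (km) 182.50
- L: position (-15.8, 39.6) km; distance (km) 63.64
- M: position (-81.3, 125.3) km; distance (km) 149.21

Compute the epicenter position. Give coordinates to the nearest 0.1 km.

x ≈ 47.1 km, y ≈ 49.3 km

Circle about each station: (x + 58.0)² + (y + 99.9)² = 182.50²; (x + 15.8)² + (y − 39.6)² = 63.64²; (x + 81.3)² + (y − 125.3)² = 149.21².
Subtracting pairs of circle equations eliminates x²+y² and gives linear equations (the radical axes):
84.4 x + 279.0 y = 17729.99
-46.6 x + 450.4 y = 20008.40
Solving the 2×2 system: x ≈ 47.1, y ≈ 49.3 km.
Check against K (with the unrounded x, y): √((x + 58.0)²+(y + 99.9)²) = 182.50 ≈ 182.50 km. ✓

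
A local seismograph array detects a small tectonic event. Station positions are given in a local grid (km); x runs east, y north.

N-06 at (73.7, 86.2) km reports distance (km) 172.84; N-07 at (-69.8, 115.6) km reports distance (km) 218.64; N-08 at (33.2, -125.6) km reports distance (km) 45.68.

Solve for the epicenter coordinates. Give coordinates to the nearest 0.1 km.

Circle about each station: (x − 73.7)² + (y − 86.2)² = 172.84²; (x + 69.8)² + (y − 115.6)² = 218.64²; (x − 33.2)² + (y + 125.6)² = 45.68².
Subtracting pairs of circle equations eliminates x²+y² and gives linear equations (the radical axes):
-287.0 x + 58.8 y = -12556.51
-81.0 x − 423.6 y = 31802.47
Solving the 2×2 system: x ≈ 27.3, y ≈ -80.3 km.

27.3 km east, -80.3 km north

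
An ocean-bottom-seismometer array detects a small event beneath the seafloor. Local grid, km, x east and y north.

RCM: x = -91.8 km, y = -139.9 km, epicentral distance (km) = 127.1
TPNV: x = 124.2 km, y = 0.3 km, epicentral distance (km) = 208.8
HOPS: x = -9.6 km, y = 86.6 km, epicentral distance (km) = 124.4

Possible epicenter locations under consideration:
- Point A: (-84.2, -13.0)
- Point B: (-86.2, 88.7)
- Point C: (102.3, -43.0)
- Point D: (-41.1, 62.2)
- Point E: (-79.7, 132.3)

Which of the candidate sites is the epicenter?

Point A

For each candidate, compare |candidate − station| to the reported distance:
Point A: residuals RCM 0.0, TPNV 0.0, HOPS 0.0 → max 0.0 km
Point B: residuals RCM 101.6, TPNV 19.4, HOPS 47.8 → max 101.6 km
Point C: residuals RCM 89.8, TPNV 160.3, HOPS 46.8 → max 160.3 km
Point D: residuals RCM 81.3, TPNV 32.3, HOPS 84.6 → max 84.6 km
Point E: residuals RCM 145.4, TPNV 34.1, HOPS 40.7 → max 145.4 km
Only Point A has all residuals ≈ 0.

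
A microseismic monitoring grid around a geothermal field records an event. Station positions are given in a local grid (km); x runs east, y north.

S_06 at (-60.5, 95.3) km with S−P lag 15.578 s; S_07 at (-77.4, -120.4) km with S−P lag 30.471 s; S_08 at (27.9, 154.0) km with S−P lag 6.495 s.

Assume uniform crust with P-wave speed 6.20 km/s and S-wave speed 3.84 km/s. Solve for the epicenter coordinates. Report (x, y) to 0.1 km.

(91.1, 136.7)

Distance from S−P lag: d = Δt · v_P v_S / (v_P − v_S) = Δt · (6.20·3.84)/(6.20−3.84) ≈ 10.0881·Δt.
So d_S_06 = 157.15, d_S_07 = 307.40, d_S_08 = 65.52 km.
Circle about each station: (x + 60.5)² + (y − 95.3)² = 157.15²; (x + 77.4)² + (y + 120.4)² = 307.40²; (x − 27.9)² + (y − 154.0)² = 65.52².
Subtracting pairs of circle equations eliminates x²+y² and gives linear equations (the radical axes):
-33.8 x − 431.4 y = -62054.06
176.8 x + 117.4 y = 32155.32
Solving the 2×2 system: x ≈ 91.1, y ≈ 136.7 km.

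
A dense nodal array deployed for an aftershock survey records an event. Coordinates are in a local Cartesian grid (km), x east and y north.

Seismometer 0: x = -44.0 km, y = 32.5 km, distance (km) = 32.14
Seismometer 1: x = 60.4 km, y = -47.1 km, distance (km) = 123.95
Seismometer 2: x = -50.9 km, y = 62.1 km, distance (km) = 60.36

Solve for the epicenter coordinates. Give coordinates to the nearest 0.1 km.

(-53.5, 1.8)

Circle about each station: (x + 44.0)² + (y − 32.5)² = 32.14²; (x − 60.4)² + (y + 47.1)² = 123.95²; (x + 50.9)² + (y − 62.1)² = 60.36².
Subtracting the Seismometer 0 equation from the Seismometer 1 and Seismometer 2 equations removes the quadratic terms:
208.8 x − 159.2 y = -11456.30
-13.8 x + 59.2 y = 844.62
Solving the 2×2 system: x ≈ -53.5, y ≈ 1.8 km.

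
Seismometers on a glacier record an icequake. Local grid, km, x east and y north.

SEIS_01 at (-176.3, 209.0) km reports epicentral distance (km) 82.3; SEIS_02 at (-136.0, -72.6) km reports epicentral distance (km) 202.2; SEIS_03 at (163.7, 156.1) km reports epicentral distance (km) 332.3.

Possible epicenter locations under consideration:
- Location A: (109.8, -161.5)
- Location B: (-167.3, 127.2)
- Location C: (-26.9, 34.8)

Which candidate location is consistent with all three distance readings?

Location B

For each candidate, compare |candidate − station| to the reported distance:
Location A: residuals SEIS_01 385.8, SEIS_02 59.2, SEIS_03 10.2 → max 385.8 km
Location B: residuals SEIS_01 0.0, SEIS_02 0.0, SEIS_03 0.0 → max 0.0 km
Location C: residuals SEIS_01 147.2, SEIS_02 49.1, SEIS_03 106.4 → max 147.2 km
Only Location B has all residuals ≈ 0.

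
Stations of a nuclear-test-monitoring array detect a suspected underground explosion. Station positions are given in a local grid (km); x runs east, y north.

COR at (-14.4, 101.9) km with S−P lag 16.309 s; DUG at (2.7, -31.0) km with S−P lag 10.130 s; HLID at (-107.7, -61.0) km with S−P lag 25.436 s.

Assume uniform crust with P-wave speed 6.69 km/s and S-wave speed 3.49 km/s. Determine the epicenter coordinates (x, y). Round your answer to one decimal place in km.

Distance from S−P lag: d = Δt · v_P v_S / (v_P − v_S) = Δt · (6.69·3.49)/(6.69−3.49) ≈ 7.2963·Δt.
So d_COR = 119.00, d_DUG = 73.91, d_HLID = 185.59 km.
Circle about each station: (x + 14.4)² + (y − 101.9)² = 119.00²; (x − 2.7)² + (y + 31.0)² = 73.91²; (x + 107.7)² + (y + 61.0)² = 185.59².
Subtracting the COR equation from the DUG and HLID equations removes the quadratic terms:
34.2 x − 265.8 y = -924.37
-186.6 x − 325.8 y = -15553.33
Solving the 2×2 system: x ≈ 63.1, y ≈ 11.6 km.

(63.1, 11.6)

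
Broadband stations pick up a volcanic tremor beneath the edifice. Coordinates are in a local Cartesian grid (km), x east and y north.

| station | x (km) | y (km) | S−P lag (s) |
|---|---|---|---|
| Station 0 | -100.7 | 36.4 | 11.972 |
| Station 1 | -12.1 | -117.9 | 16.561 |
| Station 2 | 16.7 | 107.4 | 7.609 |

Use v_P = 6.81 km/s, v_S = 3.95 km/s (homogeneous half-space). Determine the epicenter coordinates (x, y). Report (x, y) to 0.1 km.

Distance from S−P lag: d = Δt · v_P v_S / (v_P − v_S) = Δt · (6.81·3.95)/(6.81−3.95) ≈ 9.4054·Δt.
So d_Station 0 = 112.60, d_Station 1 = 155.76, d_Station 2 = 71.57 km.
Circle about each station: (x + 100.7)² + (y − 36.4)² = 112.60²; (x + 12.1)² + (y + 117.9)² = 155.76²; (x − 16.7)² + (y − 107.4)² = 71.57².
Subtracting the Station 0 equation from the Station 1 and Station 2 equations removes the quadratic terms:
177.2 x − 308.6 y = -9001.05
234.8 x + 142.0 y = 7904.70
Solving the 2×2 system: x ≈ 11.9, y ≈ 36.0 km.
Check against Station 0 (with the unrounded x, y): √((x + 100.7)²+(y − 36.4)²) = 112.60 ≈ 112.60 km. ✓

(11.9, 36.0)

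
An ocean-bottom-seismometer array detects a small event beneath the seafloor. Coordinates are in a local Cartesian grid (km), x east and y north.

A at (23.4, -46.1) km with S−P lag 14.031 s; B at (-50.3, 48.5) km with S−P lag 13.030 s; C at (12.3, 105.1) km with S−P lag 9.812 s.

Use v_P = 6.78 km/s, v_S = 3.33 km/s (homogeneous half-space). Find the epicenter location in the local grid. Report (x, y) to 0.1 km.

Distance from S−P lag: d = Δt · v_P v_S / (v_P − v_S) = Δt · (6.78·3.33)/(6.78−3.33) ≈ 6.5442·Δt.
So d_A = 91.82, d_B = 85.27, d_C = 64.21 km.
Circle about each station: (x − 23.4)² + (y + 46.1)² = 91.82²; (x + 50.3)² + (y − 48.5)² = 85.27²; (x − 12.3)² + (y − 105.1)² = 64.21².
Subtracting the A equation from the B and C equations removes the quadratic terms:
-147.4 x + 189.2 y = 3369.51
-22.2 x + 302.4 y = 12832.52
Solving the 2×2 system: x ≈ 34.9, y ≈ 45.0 km.
Check against A (with the unrounded x, y): √((x − 23.4)²+(y + 46.1)²) = 91.82 ≈ 91.82 km. ✓

34.9 km east, 45.0 km north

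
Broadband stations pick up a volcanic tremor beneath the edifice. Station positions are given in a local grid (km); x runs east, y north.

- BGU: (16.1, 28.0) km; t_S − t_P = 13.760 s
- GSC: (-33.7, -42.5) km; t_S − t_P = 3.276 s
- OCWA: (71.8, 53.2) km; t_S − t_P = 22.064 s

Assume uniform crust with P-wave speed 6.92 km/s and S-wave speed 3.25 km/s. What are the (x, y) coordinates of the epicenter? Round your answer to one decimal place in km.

Distance from S−P lag: d = Δt · v_P v_S / (v_P − v_S) = Δt · (6.92·3.25)/(6.92−3.25) ≈ 6.1281·Δt.
So d_BGU = 84.32, d_GSC = 20.08, d_OCWA = 135.21 km.
Circle about each station: (x − 16.1)² + (y − 28.0)² = 84.32²; (x + 33.7)² + (y + 42.5)² = 20.08²; (x − 71.8)² + (y − 53.2)² = 135.21².
Subtracting pairs of circle equations eliminates x²+y² and gives linear equations (the radical axes):
-99.6 x − 141.0 y = 8605.39
111.4 x + 50.4 y = -4229.61
Solving the 2×2 system: x ≈ -15.2, y ≈ -50.3 km.
Check against BGU (with the unrounded x, y): √((x − 16.1)²+(y − 28.0)²) = 84.31 ≈ 84.32 km. ✓

x ≈ -15.2 km, y ≈ -50.3 km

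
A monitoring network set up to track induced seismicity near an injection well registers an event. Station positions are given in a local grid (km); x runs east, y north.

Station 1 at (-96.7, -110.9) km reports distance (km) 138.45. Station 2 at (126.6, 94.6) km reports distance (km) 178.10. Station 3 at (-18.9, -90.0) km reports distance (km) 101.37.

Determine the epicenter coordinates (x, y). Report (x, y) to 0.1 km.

(-30.5, 10.7)

Circle about each station: (x + 96.7)² + (y + 110.9)² = 138.45²; (x − 126.6)² + (y − 94.6)² = 178.10²; (x + 18.9)² + (y + 90.0)² = 101.37².
Subtracting the Station 1 equation from the Station 2 and Station 3 equations removes the quadratic terms:
446.6 x + 411.0 y = -9224.19
155.6 x + 41.8 y = -4299.96
Solving the 2×2 system: x ≈ -30.5, y ≈ 10.7 km.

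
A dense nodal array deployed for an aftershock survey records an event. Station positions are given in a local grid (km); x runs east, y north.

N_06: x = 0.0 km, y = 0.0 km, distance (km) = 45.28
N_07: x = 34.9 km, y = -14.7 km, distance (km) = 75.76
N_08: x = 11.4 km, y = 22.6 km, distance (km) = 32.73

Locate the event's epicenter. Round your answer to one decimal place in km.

x ≈ -14.2 km, y ≈ 43.0 km

Circle about each station: x² + y² = 45.28²; (x − 34.9)² + (y + 14.7)² = 75.76²; (x − 11.4)² + (y − 22.6)² = 32.73².
Subtracting the N_06 equation from the N_07 and N_08 equations removes the quadratic terms:
69.8 x − 29.4 y = -2255.20
22.8 x + 45.2 y = 1619.75
Solving the 2×2 system: x ≈ -14.2, y ≈ 43.0 km.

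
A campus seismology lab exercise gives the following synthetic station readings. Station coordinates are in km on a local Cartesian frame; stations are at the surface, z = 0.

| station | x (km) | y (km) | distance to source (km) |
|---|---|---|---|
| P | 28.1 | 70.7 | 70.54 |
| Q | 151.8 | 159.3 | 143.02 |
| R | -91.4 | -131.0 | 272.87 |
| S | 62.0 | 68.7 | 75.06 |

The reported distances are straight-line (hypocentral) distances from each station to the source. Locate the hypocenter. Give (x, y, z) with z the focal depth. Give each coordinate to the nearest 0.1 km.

x ≈ 37.2 km, y ≈ 101.3 km, depth ≈ 62.9 km

Each station gives a sphere (x−x_i)² + (y−y_i)² + z² = d_i² (stations at z=0).
Subtracting the P sphere from Q and R: z² cancels, leaving linear equations in x and y:
247.4 x + 177.2 y = 27152.80
-239.0 x − 403.4 y = -49755.29
Solving: x ≈ 37.194, y ≈ 101.304 km (keep extra digits for the depth step; rounded: 37.2, 101.3).
Then from the P sphere: z² = 70.54² − (x − 28.1)² − (y − 70.7)² with x = 37.194, y = 101.304, so z ≈ 62.901 ≈ 62.9 km.
Check against S (with the unrounded solution): distance 75.07 ≈ 75.06 km. ✓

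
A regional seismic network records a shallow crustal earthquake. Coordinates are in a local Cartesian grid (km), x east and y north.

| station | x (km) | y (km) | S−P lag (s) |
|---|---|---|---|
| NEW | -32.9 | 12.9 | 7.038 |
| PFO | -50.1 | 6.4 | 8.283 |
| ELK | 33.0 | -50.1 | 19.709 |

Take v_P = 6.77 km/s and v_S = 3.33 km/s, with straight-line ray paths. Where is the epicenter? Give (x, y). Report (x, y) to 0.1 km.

Distance from S−P lag: d = Δt · v_P v_S / (v_P − v_S) = Δt · (6.77·3.33)/(6.77−3.33) ≈ 6.5535·Δt.
So d_NEW = 46.12, d_PFO = 54.28, d_ELK = 129.16 km.
Circle about each station: (x + 32.9)² + (y − 12.9)² = 46.12²; (x + 50.1)² + (y − 6.4)² = 54.28²; (x − 33.0)² + (y + 50.1)² = 129.16².
Subtracting the NEW equation from the PFO and ELK equations removes the quadratic terms:
-34.4 x − 13.0 y = 482.89
131.8 x − 126.0 y = -12205.06
Solving the 2×2 system: x ≈ -36.3, y ≈ 58.9 km.

x ≈ -36.3 km, y ≈ 58.9 km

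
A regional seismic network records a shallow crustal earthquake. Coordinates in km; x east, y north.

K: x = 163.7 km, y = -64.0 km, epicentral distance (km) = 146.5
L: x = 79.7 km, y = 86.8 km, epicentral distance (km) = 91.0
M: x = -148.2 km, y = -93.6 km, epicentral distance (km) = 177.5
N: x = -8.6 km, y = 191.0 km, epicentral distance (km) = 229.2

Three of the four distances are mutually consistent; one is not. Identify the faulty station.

L

Solve using three stations at a time. Using K, M, N (subtract circle equations pairwise → linear system) gives (x, y) ≈ (19.8, -36.4).
Distances from that point to each station vs reported:
  K: calculated 146.5 vs reported 146.5 → residual 0.0 km
  L: calculated 137.0 vs reported 91.0 → residual 46.0 km
  M: calculated 177.5 vs reported 177.5 → residual 0.0 km
  N: calculated 229.2 vs reported 229.2 → residual 0.0 km
K, M, N are mutually consistent (residuals ≈ 0); L is off by 46.0 km.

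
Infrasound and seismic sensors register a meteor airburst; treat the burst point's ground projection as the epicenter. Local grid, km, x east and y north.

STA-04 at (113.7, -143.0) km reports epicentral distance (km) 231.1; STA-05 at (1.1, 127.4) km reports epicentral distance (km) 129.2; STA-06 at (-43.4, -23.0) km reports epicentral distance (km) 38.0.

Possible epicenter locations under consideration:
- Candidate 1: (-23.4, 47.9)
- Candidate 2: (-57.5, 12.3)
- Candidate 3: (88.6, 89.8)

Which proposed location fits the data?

Candidate 2

For each candidate, compare |candidate − station| to the reported distance:
Candidate 1: residuals STA-04 3.9, STA-05 46.0, STA-06 35.7 → max 46.0 km
Candidate 2: residuals STA-04 0.0, STA-05 0.0, STA-06 0.0 → max 0.0 km
Candidate 3: residuals STA-04 3.0, STA-05 34.0, STA-06 135.6 → max 135.6 km
Only Candidate 2 has all residuals ≈ 0.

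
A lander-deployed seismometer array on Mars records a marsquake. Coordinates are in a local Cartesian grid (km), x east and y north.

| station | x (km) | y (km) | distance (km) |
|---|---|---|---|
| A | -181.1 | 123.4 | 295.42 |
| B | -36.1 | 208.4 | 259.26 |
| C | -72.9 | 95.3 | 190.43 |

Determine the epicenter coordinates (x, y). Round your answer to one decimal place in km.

73.4 km east, -26.6 km north

Circle about each station: (x + 181.1)² + (y − 123.4)² = 295.42²; (x + 36.1)² + (y − 208.4)² = 259.26²; (x + 72.9)² + (y − 95.3)² = 190.43².
Subtracting pairs of circle equations eliminates x²+y² and gives linear equations (the radical axes):
290.0 x + 170.0 y = 16766.23
216.4 x − 56.2 y = 17381.12
Solving the 2×2 system: x ≈ 73.4, y ≈ -26.6 km.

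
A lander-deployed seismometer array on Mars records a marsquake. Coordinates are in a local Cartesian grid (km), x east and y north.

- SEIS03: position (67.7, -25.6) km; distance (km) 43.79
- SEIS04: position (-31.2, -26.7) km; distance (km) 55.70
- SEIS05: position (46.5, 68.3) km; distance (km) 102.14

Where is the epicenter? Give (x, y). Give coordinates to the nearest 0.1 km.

Circle about each station: (x − 67.7)² + (y + 25.6)² = 43.79²; (x + 31.2)² + (y + 26.7)² = 55.70²; (x − 46.5)² + (y − 68.3)² = 102.14².
Subtracting the SEIS03 equation from the SEIS04 and SEIS05 equations removes the quadratic terms:
-197.8 x − 2.2 y = -4737.25
-42.4 x + 187.8 y = -6926.53
Solving the 2×2 system: x ≈ 24.3, y ≈ -31.4 km.

24.3 km east, -31.4 km north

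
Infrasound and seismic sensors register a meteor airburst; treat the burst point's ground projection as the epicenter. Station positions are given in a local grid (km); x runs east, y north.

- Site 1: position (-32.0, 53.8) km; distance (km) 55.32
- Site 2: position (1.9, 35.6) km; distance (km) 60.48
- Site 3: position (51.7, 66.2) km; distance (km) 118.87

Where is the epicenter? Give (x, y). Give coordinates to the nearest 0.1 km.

Circle about each station: (x + 32.0)² + (y − 53.8)² = 55.32²; (x − 1.9)² + (y − 35.6)² = 60.48²; (x − 51.7)² + (y − 66.2)² = 118.87².
Subtracting the Site 1 equation from the Site 2 and Site 3 equations removes the quadratic terms:
67.8 x − 36.4 y = -3245.00
167.4 x + 24.8 y = -7932.88
Solving the 2×2 system: x ≈ -47.5, y ≈ 0.7 km.

-47.5 km east, 0.7 km north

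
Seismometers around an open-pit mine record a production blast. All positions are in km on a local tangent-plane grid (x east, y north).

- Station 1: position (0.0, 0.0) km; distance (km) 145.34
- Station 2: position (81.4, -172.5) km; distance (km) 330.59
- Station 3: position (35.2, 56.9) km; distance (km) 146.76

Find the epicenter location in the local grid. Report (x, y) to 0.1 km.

x ≈ -104.9 km, y ≈ 100.6 km

Circle about each station: x² + y² = 145.34²; (x − 81.4)² + (y + 172.5)² = 330.59²; (x − 35.2)² + (y − 56.9)² = 146.76².
Subtracting the Station 1 equation from the Station 2 and Station 3 equations removes the quadratic terms:
162.8 x − 345.0 y = -51783.82
70.4 x + 113.8 y = 4061.87
Solving the 2×2 system: x ≈ -104.9, y ≈ 100.6 km.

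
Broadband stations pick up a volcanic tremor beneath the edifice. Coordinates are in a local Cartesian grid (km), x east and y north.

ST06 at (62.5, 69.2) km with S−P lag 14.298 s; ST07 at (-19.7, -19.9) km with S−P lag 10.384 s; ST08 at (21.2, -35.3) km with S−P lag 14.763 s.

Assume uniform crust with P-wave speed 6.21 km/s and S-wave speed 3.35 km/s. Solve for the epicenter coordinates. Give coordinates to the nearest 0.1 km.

Distance from S−P lag: d = Δt · v_P v_S / (v_P − v_S) = Δt · (6.21·3.35)/(6.21−3.35) ≈ 7.2740·Δt.
So d_ST06 = 104.00, d_ST07 = 75.53, d_ST08 = 107.39 km.
Circle about each station: (x − 62.5)² + (y − 69.2)² = 104.00²; (x + 19.7)² + (y + 19.9)² = 75.53²; (x − 21.2)² + (y + 35.3)² = 107.39².
Subtracting the ST06 equation from the ST07 and ST08 equations removes the quadratic terms:
-164.4 x − 178.2 y = -2799.57
-82.6 x − 209.0 y = -7715.97
Solving the 2×2 system: x ≈ -40.2, y ≈ 52.8 km.

(-40.2, 52.8)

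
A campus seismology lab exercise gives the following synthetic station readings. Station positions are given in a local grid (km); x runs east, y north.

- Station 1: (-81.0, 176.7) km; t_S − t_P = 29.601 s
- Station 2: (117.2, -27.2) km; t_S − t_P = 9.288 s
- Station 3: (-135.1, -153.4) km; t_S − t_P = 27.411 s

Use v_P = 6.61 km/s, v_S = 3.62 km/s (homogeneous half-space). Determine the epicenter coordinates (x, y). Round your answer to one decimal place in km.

(42.9, -25.2)

Distance from S−P lag: d = Δt · v_P v_S / (v_P − v_S) = Δt · (6.61·3.62)/(6.61−3.62) ≈ 8.0027·Δt.
So d_Station 1 = 236.89, d_Station 2 = 74.33, d_Station 3 = 219.36 km.
Circle about each station: (x + 81.0)² + (y − 176.7)² = 236.89²; (x − 117.2)² + (y + 27.2)² = 74.33²; (x + 135.1)² + (y + 153.4)² = 219.36².
Subtracting pairs of circle equations eliminates x²+y² and gives linear equations (the radical axes):
396.4 x − 407.8 y = 27283.71
-108.2 x − 660.2 y = 11997.74
Solving the 2×2 system: x ≈ 42.9, y ≈ -25.2 km.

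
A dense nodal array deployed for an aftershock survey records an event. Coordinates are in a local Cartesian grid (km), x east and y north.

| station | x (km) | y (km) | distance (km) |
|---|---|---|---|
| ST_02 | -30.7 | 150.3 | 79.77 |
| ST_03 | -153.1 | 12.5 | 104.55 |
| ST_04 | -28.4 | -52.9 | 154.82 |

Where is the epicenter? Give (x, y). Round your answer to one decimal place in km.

-84.5 km east, 91.4 km north

Circle about each station: (x + 30.7)² + (y − 150.3)² = 79.77²; (x + 153.1)² + (y − 12.5)² = 104.55²; (x + 28.4)² + (y + 52.9)² = 154.82².
Subtracting the ST_02 equation from the ST_03 and ST_04 equations removes the quadratic terms:
-244.8 x − 275.6 y = -4504.17
4.6 x − 406.4 y = -37533.59
Solving the 2×2 system: x ≈ -84.5, y ≈ 91.4 km.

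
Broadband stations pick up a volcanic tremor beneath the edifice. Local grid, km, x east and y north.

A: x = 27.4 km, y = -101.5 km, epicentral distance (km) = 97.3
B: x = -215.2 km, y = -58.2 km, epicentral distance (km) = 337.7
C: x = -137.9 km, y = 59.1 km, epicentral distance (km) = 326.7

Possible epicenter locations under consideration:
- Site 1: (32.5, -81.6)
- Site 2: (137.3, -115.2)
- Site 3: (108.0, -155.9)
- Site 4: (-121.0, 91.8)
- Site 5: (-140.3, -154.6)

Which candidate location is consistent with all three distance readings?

Site 3

For each candidate, compare |candidate − station| to the reported distance:
Site 1: residuals A 76.8, B 88.9, C 105.7 → max 105.7 km
Site 2: residuals A 13.5, B 19.4, C 0.9 → max 19.4 km
Site 3: residuals A 0.1, B 0.1, C 0.1 → max 0.1 km
Site 4: residuals A 146.4, B 160.6, C 289.9 → max 289.9 km
Site 5: residuals A 78.6, B 215.6, C 113.0 → max 215.6 km
Only Site 3 has all residuals ≈ 0.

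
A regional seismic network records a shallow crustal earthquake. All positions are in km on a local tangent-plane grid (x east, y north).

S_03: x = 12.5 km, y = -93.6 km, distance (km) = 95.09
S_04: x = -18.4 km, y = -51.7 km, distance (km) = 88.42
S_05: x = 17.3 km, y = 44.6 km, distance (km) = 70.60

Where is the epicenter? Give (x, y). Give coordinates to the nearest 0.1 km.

Circle about each station: (x − 12.5)² + (y + 93.6)² = 95.09²; (x + 18.4)² + (y + 51.7)² = 88.42²; (x − 17.3)² + (y − 44.6)² = 70.60².
Subtracting pairs of circle equations eliminates x²+y² and gives linear equations (the radical axes):
-61.8 x + 83.8 y = -4681.75
9.6 x + 276.4 y = -2571.01
Solving the 2×2 system: x ≈ 60.3, y ≈ -11.4 km.
Check against S_03 (with the unrounded x, y): √((x − 12.5)²+(y + 93.6)²) = 95.09 ≈ 95.09 km. ✓

(60.3, -11.4)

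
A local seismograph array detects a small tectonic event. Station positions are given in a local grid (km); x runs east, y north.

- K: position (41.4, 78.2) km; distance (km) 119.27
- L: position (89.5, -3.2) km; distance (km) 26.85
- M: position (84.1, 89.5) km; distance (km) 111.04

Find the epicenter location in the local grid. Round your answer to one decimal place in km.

(111.9, -18.0)

Circle about each station: (x − 41.4)² + (y − 78.2)² = 119.27²; (x − 89.5)² + (y + 3.2)² = 26.85²; (x − 84.1)² + (y − 89.5)² = 111.04².
Subtracting pairs of circle equations eliminates x²+y² and gives linear equations (the radical axes):
96.2 x − 162.8 y = 13695.70
85.4 x + 22.6 y = 9149.31
Solving the 2×2 system: x ≈ 111.9, y ≈ -18.0 km.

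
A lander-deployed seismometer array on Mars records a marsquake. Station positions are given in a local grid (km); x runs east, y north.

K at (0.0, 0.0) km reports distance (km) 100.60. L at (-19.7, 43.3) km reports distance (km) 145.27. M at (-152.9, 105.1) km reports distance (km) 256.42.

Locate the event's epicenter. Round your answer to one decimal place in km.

Circle about each station: x² + y² = 100.60²; (x + 19.7)² + (y − 43.3)² = 145.27²; (x + 152.9)² + (y − 105.1)² = 256.42².
Subtracting pairs of circle equations eliminates x²+y² and gives linear equations (the radical axes):
-39.4 x + 86.6 y = -8720.03
-305.8 x + 210.2 y = -21206.44
Solving the 2×2 system: x ≈ 0.2, y ≈ -100.6 km.

0.2 km east, -100.6 km north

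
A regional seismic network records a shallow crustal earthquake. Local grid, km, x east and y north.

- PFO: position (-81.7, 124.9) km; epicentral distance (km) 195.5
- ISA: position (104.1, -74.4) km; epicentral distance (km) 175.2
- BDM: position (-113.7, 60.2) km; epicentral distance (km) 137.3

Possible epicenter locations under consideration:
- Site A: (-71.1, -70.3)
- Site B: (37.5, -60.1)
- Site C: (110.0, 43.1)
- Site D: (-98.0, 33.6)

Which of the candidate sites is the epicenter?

Site A

For each candidate, compare |candidate − station| to the reported distance:
Site A: residuals PFO 0.0, ISA 0.0, BDM 0.0 → max 0.0 km
Site B: residuals PFO 24.6, ISA 107.1, BDM 55.9 → max 107.1 km
Site C: residuals PFO 12.9, ISA 57.6, BDM 87.1 → max 87.1 km
Site D: residuals PFO 102.8, ISA 53.9, BDM 106.4 → max 106.4 km
Only Site A has all residuals ≈ 0.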